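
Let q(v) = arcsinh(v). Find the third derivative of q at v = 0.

-1

The coefficient of v^3 in the expansion is -1/6, so q′′′(0) = 3! * (-1/6) = -1.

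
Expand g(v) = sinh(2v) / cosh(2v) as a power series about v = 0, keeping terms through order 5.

Write the quotient as an unknown series and match coefficients against numerator = denominator · series.
g(0) = 0
g′(0) = 2
g′′(0) = 0
g′′′(0) = -16
g^(4)(0) = 0
g^(5)(0) = 512

64*v^5/15 - 8*v^3/3 + 2*v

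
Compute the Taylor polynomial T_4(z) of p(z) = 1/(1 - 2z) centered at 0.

16*z^4 + 8*z^3 + 4*z^2 + 2*z + 1

p(0) = 1
p′(0) = 2
p′′(0) = 8
p′′′(0) = 48
p^(4)(0) = 384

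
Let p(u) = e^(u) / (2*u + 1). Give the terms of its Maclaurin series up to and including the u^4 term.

233*u^4/24 - 29*u^3/6 + 5*u^2/2 - u + 1

Expand 1/(denominator) as a geometric series and multiply by the numerator's series.
p(0) = 1
p′(0) = -1
p′′(0) = 5
p′′′(0) = -29
p^(4)(0) = 233
The Taylor polynomial is Σ p^(k)(0)/k! · u^k.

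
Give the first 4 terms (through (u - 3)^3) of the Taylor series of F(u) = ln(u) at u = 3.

F(3) = ln(3)
F′(3) = 1/3
F′′(3) = -1/9
F′′′(3) = 2/27
Then c_k = F^(k)(3)/k! gives each Taylor coefficient.

(u - 3)^3/81 - (u - 3)^2/18 + (u - 3)/3 + ln(3)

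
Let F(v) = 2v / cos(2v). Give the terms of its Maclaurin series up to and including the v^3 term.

4*v^3 + 2*v

Invert the denominator's series and multiply.
[v^0] = 0;  [v^1] = 2;  [v^2] = 0;  [v^3] = 4.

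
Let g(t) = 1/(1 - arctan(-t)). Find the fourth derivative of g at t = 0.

8

Substitute the inner expansion into the outer series and collect powers.
The coefficient of t^4 in the expansion is 1/3, so g^(4)(0) = 4! * (1/3) = 8.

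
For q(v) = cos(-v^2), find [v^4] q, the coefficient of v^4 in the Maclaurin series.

-1/2

q(0) = 1
q′(0) = 0
q′′(0) = 0
q′′′(0) = 0
q^(4)(0) = -12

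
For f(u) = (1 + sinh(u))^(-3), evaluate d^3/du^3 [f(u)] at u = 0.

Substitute the inner expansion into the outer series and collect powers.
The coefficient of u^3 in the expansion is -21/2, so f′′′(0) = 3! * (-21/2) = -63.

-63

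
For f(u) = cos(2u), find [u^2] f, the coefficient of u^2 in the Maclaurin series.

-2

f(0) = 1
f′(0) = 0
f′′(0) = -4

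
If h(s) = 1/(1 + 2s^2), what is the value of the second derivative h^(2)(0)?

-4

The coefficient of s^2 in the expansion is -2, so h′′(0) = 2! * (-2) = -4.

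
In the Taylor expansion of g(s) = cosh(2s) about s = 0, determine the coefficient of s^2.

2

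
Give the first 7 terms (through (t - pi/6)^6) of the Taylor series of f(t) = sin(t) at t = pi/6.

-(t - pi/6)^6/1440 + sqrt(3)*(t - pi/6)^5/240 + (t - pi/6)^4/48 - sqrt(3)*(t - pi/6)^3/12 - (t - pi/6)^2/4 + sqrt(3)*(t - pi/6)/2 + 1/2

[(t - pi/6)^0] = 1/2;  [(t - pi/6)^1] = sqrt(3)/2;  [(t - pi/6)^2] = -1/4;  [(t - pi/6)^3] = -sqrt(3)/12;  [(t - pi/6)^4] = 1/48;  [(t - pi/6)^5] = sqrt(3)/240;  [(t - pi/6)^6] = -1/1440.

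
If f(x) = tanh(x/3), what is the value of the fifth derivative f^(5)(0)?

16/243

From the series, [x^5] f = 2/3645; multiply by 5! = 120 to get 16/243.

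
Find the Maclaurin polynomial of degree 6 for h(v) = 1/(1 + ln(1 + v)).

3289*v^6/360 - 347*v^5/60 + 11*v^4/3 - 7*v^3/3 + 3*v^2/2 - v + 1

Let u equal the inner series; expand the outer function in u and truncate.
h(0) = 1
h′(0) = -1
h′′(0) = 3
h′′′(0) = -14
h^(4)(0) = 88
h^(5)(0) = -694
h^(6)(0) = 6578
The Taylor polynomial is Σ h^(k)(0)/k! · v^k.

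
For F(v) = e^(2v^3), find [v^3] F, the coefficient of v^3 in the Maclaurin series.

Apply the Taylor formula c_k = f^(k)(a)/k!.

2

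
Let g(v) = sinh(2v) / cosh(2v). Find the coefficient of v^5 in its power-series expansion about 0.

64/15

Write the quotient as an unknown series and match coefficients against numerator = denominator · series.
g(0) = 0
g′(0) = 2
g′′(0) = 0
g′′′(0) = -16
g^(4)(0) = 0
g^(5)(0) = 512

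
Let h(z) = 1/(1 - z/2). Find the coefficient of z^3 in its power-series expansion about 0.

1/8

h(0) = 1
h′(0) = 1/2
h′′(0) = 1/2
h′′′(0) = 3/4
So c_3 = h′′′(0)/3! = 1/8.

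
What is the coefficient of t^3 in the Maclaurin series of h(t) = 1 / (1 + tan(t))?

Use the geometric series for the reciprocal, then substitute.
[t^0] = 1;  [t^1] = -1;  [t^2] = 1;  [t^3] = -4/3.

-4/3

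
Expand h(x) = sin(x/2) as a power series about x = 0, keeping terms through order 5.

x^5/3840 - x^3/48 + x/2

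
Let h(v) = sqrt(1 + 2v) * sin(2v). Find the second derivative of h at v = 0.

Write out both Maclaurin series and multiply, keeping only the needed powers.
From the series, [v^2] h = 2; multiply by 2! = 2 to get 4.

4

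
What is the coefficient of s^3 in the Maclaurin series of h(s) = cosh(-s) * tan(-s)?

Write out both Maclaurin series and multiply, keeping only the needed powers.
h(0) = 0
h′(0) = -1
h′′(0) = 0
h′′′(0) = -5
So c_3 = h′′′(0)/3! = -5/6.

-5/6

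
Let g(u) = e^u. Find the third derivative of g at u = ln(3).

From the series, [(u - ln(3))^3] g = 1/2; multiply by 3! = 6 to get 3.

3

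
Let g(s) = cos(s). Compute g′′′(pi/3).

From the series, [(s - pi/3)^3] g = sqrt(3)/12; multiply by 3! = 6 to get sqrt(3)/2.

sqrt(3)/2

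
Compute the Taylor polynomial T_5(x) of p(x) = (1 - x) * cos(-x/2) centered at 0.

-x^5/384 + x^4/384 + x^3/8 - x^2/8 - x + 1

Shift and add copies of the series according to the polynomial's terms.
[x^0] = 1;  [x^1] = -1;  [x^2] = -1/8;  [x^3] = 1/8;  [x^4] = 1/384;  [x^5] = -1/384.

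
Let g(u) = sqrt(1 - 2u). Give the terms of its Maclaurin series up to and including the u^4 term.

-5*u^4/8 - u^3/2 - u^2/2 - u + 1

g(0) = 1
g′(0) = -1
g′′(0) = -1
g′′′(0) = -3
g^(4)(0) = -15
Dividing each by k! gives the coefficients c_0, ..., c_4.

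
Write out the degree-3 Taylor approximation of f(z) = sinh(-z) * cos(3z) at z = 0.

Multiply the two series term by term and collect like powers.
[z^0] = 0;  [z^1] = -1;  [z^2] = 0;  [z^3] = 13/3.

13*z^3/3 - z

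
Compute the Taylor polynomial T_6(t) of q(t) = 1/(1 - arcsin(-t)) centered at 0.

Compose series: expand the inner function first, then feed it into the outer expansion.
q(0) = 1
q′(0) = -1
q′′(0) = 2
q′′′(0) = -7
q^(4)(0) = 32
q^(5)(0) = -189
q^(6)(0) = 1328

83*t^6/45 - 63*t^5/40 + 4*t^4/3 - 7*t^3/6 + t^2 - t + 1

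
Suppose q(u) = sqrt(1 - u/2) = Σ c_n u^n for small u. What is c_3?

q(0) = 1
q′(0) = -1/4
q′′(0) = -1/16
q′′′(0) = -3/64

-1/128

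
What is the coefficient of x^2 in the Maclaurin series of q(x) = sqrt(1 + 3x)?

-9/8

q(0) = 1
q′(0) = 3/2
q′′(0) = -9/4
Dividing each by k! gives the coefficients c_0, ..., c_2.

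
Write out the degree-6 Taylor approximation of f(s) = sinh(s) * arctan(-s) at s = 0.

-11*s^6/72 + s^4/6 - s^2

Multiply the two series term by term and collect like powers.
f(0) = 0
f′(0) = 0
f′′(0) = -2
f′′′(0) = 0
f^(4)(0) = 4
f^(5)(0) = 0
f^(6)(0) = -110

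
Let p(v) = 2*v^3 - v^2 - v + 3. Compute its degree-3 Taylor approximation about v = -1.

2*(v + 1)^3 - 7*(v + 1)^2 + 7*(v + 1) + 1

p(-1) = 1
p′(-1) = 7
p′′(-1) = -14
p′′′(-1) = 12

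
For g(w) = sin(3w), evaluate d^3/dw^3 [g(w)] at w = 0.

-27

The coefficient of w^3 in the expansion is -9/2, so g′′′(0) = 3! * (-9/2) = -27.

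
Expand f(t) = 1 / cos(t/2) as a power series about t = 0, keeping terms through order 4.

5*t^4/384 + t^2/8 + 1

Invert the denominator's series and multiply.
[t^0] = 1;  [t^1] = 0;  [t^2] = 1/8;  [t^3] = 0;  [t^4] = 5/384.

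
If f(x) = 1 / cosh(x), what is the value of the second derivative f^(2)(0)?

Write the quotient as an unknown series and match coefficients against numerator = denominator · series.
The coefficient of x^2 in the expansion is -1/2, so f′′(0) = 2! * (-1/2) = -1.

-1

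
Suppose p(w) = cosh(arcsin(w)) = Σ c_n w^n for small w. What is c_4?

5/24

Compose series: expand the inner function first, then feed it into the outer expansion.
[w^0] = 1;  [w^1] = 0;  [w^2] = 1/2;  [w^3] = 0;  [w^4] = 5/24.
So c_4 = p^(4)(0)/4! = 5/24.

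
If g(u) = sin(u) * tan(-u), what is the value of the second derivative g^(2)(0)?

Expand each factor separately, then convolve coefficients.
From the series, [u^2] g = -1; multiply by 2! = 2 to get -2.

-2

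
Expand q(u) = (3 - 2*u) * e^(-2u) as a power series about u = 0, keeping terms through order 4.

Distribute the polynomial across the series and collect like powers.
[u^0] = 3;  [u^1] = -8;  [u^2] = 10;  [u^3] = -8;  [u^4] = 14/3.

14*u^4/3 - 8*u^3 + 10*u^2 - 8*u + 3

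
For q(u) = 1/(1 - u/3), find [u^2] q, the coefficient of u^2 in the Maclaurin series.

1/9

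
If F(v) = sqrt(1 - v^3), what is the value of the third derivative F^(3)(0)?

-3

The coefficient of v^3 in the expansion is -1/2, so F′′′(0) = 3! * (-1/2) = -3.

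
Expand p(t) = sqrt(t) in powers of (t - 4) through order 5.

p(4) = 2
p′(4) = 1/4
p′′(4) = -1/32
p′′′(4) = 3/256
p^(4)(4) = -15/2048
p^(5)(4) = 105/16384

7*(t - 4)^5/131072 - 5*(t - 4)^4/16384 + (t - 4)^3/512 - (t - 4)^2/64 + (t - 4)/4 + 2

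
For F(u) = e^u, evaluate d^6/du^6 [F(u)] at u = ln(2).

2

Differentiate repeatedly and evaluate at the center.
The coefficient of (u - ln(2))^6 in the expansion is 1/360, so F^(6)(ln(2)) = 6! * (1/360) = 2.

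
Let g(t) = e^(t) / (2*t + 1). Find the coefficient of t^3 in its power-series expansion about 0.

Use 1/(1 - r) = Σ r^k on the denominator, then take the Cauchy product.
g(0) = 1
g′(0) = -1
g′′(0) = 5
g′′′(0) = -29
So c_3 = g′′′(0)/3! = -29/6.

-29/6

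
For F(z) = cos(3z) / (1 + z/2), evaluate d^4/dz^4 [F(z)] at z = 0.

111/2

Multiply the two series term by term and collect like powers.
The coefficient of z^4 in the expansion is 37/16, so F^(4)(0) = 4! * (37/16) = 111/2.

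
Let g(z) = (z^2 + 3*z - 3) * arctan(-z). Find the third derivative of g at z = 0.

-12

Distribute the polynomial across the series and collect like powers.
The coefficient of z^3 in the expansion is -2, so g′′′(0) = 3! * (-2) = -12.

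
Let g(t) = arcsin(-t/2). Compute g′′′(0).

-1/8

From the series, [t^3] g = -1/48; multiply by 3! = 6 to get -1/8.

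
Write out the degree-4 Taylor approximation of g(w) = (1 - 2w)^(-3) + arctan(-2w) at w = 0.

Expand each term separately and add.
g(0) = 1
g′(0) = 4
g′′(0) = 48
g′′′(0) = 496
g^(4)(0) = 5760

240*w^4 + 248*w^3/3 + 24*w^2 + 4*w + 1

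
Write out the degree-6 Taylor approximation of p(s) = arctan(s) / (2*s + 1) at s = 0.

-446*s^6/15 + 223*s^5/15 - 22*s^4/3 + 11*s^3/3 - 2*s^2 + s

Use 1/(1 - r) = Σ r^k on the denominator, then take the Cauchy product.
p(0) = 0
p′(0) = 1
p′′(0) = -4
p′′′(0) = 22
p^(4)(0) = -176
p^(5)(0) = 1784
p^(6)(0) = -21408
Then c_k = p^(k)(0)/k! gives each Taylor coefficient.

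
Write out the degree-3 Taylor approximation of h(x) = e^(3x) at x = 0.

9*x^3/2 + 9*x^2/2 + 3*x + 1

[x^0] = 1;  [x^1] = 3;  [x^2] = 9/2;  [x^3] = 9/2.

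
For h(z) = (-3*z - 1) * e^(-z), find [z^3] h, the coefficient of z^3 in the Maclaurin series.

Shift and add copies of the series according to the polynomial's terms.
[z^0] = -1;  [z^1] = -2;  [z^2] = 5/2;  [z^3] = -4/3.

-4/3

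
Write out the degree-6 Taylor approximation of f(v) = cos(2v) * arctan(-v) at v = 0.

-23*v^5/15 + 7*v^3/3 - v

Write out both Maclaurin series and multiply, keeping only the needed powers.
f(0) = 0
f′(0) = -1
f′′(0) = 0
f′′′(0) = 14
f^(4)(0) = 0
f^(5)(0) = -184
f^(6)(0) = 0
The Taylor polynomial is Σ f^(k)(0)/k! · v^k.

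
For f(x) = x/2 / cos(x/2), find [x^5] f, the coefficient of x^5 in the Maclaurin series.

5/768

Invert the denominator's series and multiply.
f(0) = 0
f′(0) = 1/2
f′′(0) = 0
f′′′(0) = 3/8
f^(4)(0) = 0
f^(5)(0) = 25/32
The Taylor polynomial is Σ f^(k)(0)/k! · x^k.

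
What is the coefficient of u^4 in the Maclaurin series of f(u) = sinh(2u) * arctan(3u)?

-14

Expand each factor separately, then convolve coefficients.
f(0) = 0
f′(0) = 0
f′′(0) = 12
f′′′(0) = 0
f^(4)(0) = -336
So c_4 = f^(4)(0)/4! = -14.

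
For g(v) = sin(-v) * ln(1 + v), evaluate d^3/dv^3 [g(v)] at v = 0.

Write out both Maclaurin series and multiply, keeping only the needed powers.
The coefficient of v^3 in the expansion is 1/2, so g′′′(0) = 3! * (1/2) = 3.

3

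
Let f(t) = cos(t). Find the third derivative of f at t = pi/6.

1/2

Compute the successive derivatives at the expansion point and divide by k!.
From the series, [(t - pi/6)^3] f = 1/12; multiply by 3! = 6 to get 1/2.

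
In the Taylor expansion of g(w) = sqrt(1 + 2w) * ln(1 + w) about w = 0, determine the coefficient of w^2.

1/2

Expand each factor separately, then convolve coefficients.
[w^0] = 0;  [w^1] = 1;  [w^2] = 1/2.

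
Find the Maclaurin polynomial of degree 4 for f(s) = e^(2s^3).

f(0) = 1
f′(0) = 0
f′′(0) = 0
f′′′(0) = 12
f^(4)(0) = 0

2*s^3 + 1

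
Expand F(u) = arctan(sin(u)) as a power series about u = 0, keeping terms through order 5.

Let u equal the inner series; expand the outer function in u and truncate.

3*u^5/8 - u^3/2 + u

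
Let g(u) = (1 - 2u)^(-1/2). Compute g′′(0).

The coefficient of u^2 in the expansion is 3/2, so g′′(0) = 2! * (3/2) = 3.

3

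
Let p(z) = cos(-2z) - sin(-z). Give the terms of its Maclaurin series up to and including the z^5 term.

Add the two expansions coefficient-wise.

z^5/120 + 2*z^4/3 - z^3/6 - 2*z^2 + z + 1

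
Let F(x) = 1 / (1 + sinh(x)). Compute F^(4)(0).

32

Write 1/(1+u) = 1 - u + u^2 - u^3 + ... and substitute the series for u.
The coefficient of x^4 in the expansion is 4/3, so F^(4)(0) = 4! * (4/3) = 32.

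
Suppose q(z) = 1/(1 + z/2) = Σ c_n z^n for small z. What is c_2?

q(0) = 1
q′(0) = -1/2
q′′(0) = 1/2
So c_2 = q′′(0)/2! = 1/4.

1/4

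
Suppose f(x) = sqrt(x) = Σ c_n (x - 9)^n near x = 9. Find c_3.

Apply the Taylor formula c_k = f^(k)(a)/k!.
f(9) = 3
f′(9) = 1/6
f′′(9) = -1/108
f′′′(9) = 1/648
The Taylor polynomial is Σ f^(k)(9)/k! · (x - 9)^k.

1/3888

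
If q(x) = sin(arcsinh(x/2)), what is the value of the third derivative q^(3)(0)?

Substitute the inner expansion into the outer series and collect powers.
The coefficient of x^3 in the expansion is -1/24, so q′′′(0) = 3! * (-1/24) = -1/4.

-1/4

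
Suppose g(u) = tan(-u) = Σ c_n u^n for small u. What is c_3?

-1/3

Compute the successive derivatives at the expansion point and divide by k!.
g(0) = 0
g′(0) = -1
g′′(0) = 0
g′′′(0) = -2
So c_3 = g′′′(0)/3! = -1/3.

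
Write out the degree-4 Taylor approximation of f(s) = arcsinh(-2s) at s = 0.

4*s^3/3 - 2*s

f(0) = 0
f′(0) = -2
f′′(0) = 0
f′′′(0) = 8
f^(4)(0) = 0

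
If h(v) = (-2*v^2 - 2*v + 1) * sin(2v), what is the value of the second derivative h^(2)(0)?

Multiply each power in the prefactor through the base expansion.
From the series, [v^2] h = -4; multiply by 2! = 2 to get -8.

-8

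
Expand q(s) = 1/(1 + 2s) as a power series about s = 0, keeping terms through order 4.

q(0) = 1
q′(0) = -2
q′′(0) = 8
q′′′(0) = -48
q^(4)(0) = 384

16*s^4 - 8*s^3 + 4*s^2 - 2*s + 1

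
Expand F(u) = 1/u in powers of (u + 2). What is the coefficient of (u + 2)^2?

c_2 = F′′(-2)/2! = -1/8.

-1/8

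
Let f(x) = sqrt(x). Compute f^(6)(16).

The coefficient of (x - 16)^6 in the expansion is -21/4294967296, so f^(6)(16) = 6! * (-21/4294967296) = -945/268435456.

-945/268435456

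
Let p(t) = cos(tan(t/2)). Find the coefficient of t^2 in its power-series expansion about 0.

-1/8

Compose series: expand the inner function first, then feed it into the outer expansion.
p(0) = 1
p′(0) = 0
p′′(0) = -1/4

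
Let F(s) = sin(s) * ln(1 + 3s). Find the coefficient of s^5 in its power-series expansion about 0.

Write out both Maclaurin series and multiply, keeping only the needed powers.
F(0) = 0
F′(0) = 0
F′′(0) = 6
F′′′(0) = -27
F^(4)(0) = 204
F^(5)(0) = -2340
So c_5 = F^(5)(0)/5! = -39/2.

-39/2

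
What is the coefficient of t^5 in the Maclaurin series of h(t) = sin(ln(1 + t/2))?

-1/384

Compose series: expand the inner function first, then feed it into the outer expansion.
h(0) = 0
h′(0) = 1/2
h′′(0) = -1/4
h′′′(0) = 1/8
h^(4)(0) = 0
h^(5)(0) = -5/16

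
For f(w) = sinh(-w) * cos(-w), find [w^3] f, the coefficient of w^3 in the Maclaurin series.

1/3

Multiply the two series term by term and collect like powers.
f(0) = 0
f′(0) = -1
f′′(0) = 0
f′′′(0) = 2
So c_3 = f′′′(0)/3! = 1/3.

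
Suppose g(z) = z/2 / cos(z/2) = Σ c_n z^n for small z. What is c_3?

1/16

Invert the denominator's series and multiply.
g(0) = 0
g′(0) = 1/2
g′′(0) = 0
g′′′(0) = 3/8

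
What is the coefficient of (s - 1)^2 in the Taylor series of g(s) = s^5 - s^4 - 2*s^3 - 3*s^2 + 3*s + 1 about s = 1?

g(1) = -1
g′(1) = -8
g′′(1) = -10
So c_2 = g′′(1)/2! = -5.

-5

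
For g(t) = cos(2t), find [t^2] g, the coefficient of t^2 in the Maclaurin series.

[t^0] = 1;  [t^1] = 0;  [t^2] = -2.
So c_2 = g′′(0)/2! = -2.

-2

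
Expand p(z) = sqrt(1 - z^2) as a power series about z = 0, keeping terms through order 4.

p(0) = 1
p′(0) = 0
p′′(0) = -1
p′′′(0) = 0
p^(4)(0) = -3
Then c_k = p^(k)(0)/k! gives each Taylor coefficient.

-z^4/8 - z^2/2 + 1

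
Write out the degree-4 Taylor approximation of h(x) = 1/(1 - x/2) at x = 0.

h(0) = 1
h′(0) = 1/2
h′′(0) = 1/2
h′′′(0) = 3/4
h^(4)(0) = 3/2

x^4/16 + x^3/8 + x^2/4 + x/2 + 1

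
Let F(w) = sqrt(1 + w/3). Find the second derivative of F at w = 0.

Differentiate repeatedly and evaluate at the center.
From the series, [w^2] F = -1/72; multiply by 2! = 2 to get -1/36.

-1/36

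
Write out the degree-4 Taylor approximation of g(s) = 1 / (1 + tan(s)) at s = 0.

Use the geometric series for the reciprocal, then substitute.
[s^0] = 1;  [s^1] = -1;  [s^2] = 1;  [s^3] = -4/3;  [s^4] = 5/3.

5*s^4/3 - 4*s^3/3 + s^2 - s + 1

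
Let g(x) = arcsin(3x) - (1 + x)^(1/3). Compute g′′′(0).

Add the two expansions coefficient-wise.
From the series, [x^3] g = 719/162; multiply by 3! = 6 to get 719/27.

719/27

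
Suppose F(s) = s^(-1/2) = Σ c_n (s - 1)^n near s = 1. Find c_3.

F(1) = 1
F′(1) = -1/2
F′′(1) = 3/4
F′′′(1) = -15/8
The Taylor polynomial is Σ F^(k)(1)/k! · (s - 1)^k.

-5/16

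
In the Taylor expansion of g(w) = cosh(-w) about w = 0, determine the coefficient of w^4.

[w^0] = 1;  [w^1] = 0;  [w^2] = 1/2;  [w^3] = 0;  [w^4] = 1/24.

1/24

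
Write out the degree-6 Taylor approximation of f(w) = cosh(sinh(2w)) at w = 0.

Let u equal the inner series; expand the outer function in u and truncate.

148*w^6/45 + 10*w^4/3 + 2*w^2 + 1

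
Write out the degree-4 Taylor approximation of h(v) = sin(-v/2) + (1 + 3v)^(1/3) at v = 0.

Add the two expansions coefficient-wise.
[v^0] = 1;  [v^1] = 1/2;  [v^2] = -1;  [v^3] = 27/16;  [v^4] = -10/3.

-10*v^4/3 + 27*v^3/16 - v^2 + v/2 + 1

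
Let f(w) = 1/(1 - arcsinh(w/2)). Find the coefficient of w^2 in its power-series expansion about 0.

1/4

Plug the Maclaurin series of the inner function into that of the outer and collect terms.
[w^0] = 1;  [w^1] = 1/2;  [w^2] = 1/4.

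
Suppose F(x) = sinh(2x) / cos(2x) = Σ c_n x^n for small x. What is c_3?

Invert the denominator's series and multiply.
F(0) = 0
F′(0) = 2
F′′(0) = 0
F′′′(0) = 32

16/3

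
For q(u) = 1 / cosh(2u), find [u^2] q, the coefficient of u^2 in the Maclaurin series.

Write the quotient as an unknown series and match coefficients against numerator = denominator · series.
q(0) = 1
q′(0) = 0
q′′(0) = -4
Dividing each by k! gives the coefficients c_0, ..., c_2.

-2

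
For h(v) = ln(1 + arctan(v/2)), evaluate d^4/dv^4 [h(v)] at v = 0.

Plug the Maclaurin series of the inner function into that of the outer and collect terms.
The coefficient of v^4 in the expansion is 1/192, so h^(4)(0) = 4! * (1/192) = 1/8.

1/8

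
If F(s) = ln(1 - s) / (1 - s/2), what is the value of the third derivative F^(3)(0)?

Take the Cauchy product of the two expansions.
From the series, [s^3] F = -5/6; multiply by 3! = 6 to get -5.

-5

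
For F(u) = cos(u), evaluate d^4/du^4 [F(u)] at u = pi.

-1

From the series, [(u - pi)^4] F = -1/24; multiply by 4! = 24 to get -1.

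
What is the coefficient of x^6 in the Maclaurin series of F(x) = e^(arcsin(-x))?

17/144

Substitute the inner expansion into the outer series and collect powers.
So c_6 = F^(6)(0)/6! = 17/144.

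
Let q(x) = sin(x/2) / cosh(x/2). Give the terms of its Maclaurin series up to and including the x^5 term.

Invert the denominator's series and multiply.

3*x^5/320 - x^3/12 + x/2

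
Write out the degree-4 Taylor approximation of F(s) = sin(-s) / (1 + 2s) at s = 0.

23*s^4/3 - 23*s^3/6 + 2*s^2 - s

Take the Cauchy product of the two expansions.
F(0) = 0
F′(0) = -1
F′′(0) = 4
F′′′(0) = -23
F^(4)(0) = 184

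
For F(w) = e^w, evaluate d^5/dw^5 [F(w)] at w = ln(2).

The coefficient of (w - ln(2))^5 in the expansion is 1/60, so F^(5)(ln(2)) = 5! * (1/60) = 2.

2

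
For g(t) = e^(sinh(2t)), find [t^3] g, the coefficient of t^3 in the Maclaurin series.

Compose series: expand the inner function first, then feed it into the outer expansion.
g(0) = 1
g′(0) = 2
g′′(0) = 4
g′′′(0) = 16

8/3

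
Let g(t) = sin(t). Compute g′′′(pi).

1

The coefficient of (t - pi)^3 in the expansion is 1/6, so g′′′(pi) = 3! * (1/6) = 1.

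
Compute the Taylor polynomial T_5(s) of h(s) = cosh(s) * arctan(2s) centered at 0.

Write out both Maclaurin series and multiply, keeping only the needed powers.

103*s^5/20 - 5*s^3/3 + 2*s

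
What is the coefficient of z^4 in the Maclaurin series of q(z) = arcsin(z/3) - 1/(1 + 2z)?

Combine the two series term by term.
So c_4 = q^(4)(0)/4! = -16.

-16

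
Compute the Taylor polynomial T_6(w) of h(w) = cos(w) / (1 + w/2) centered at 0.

Multiply the two series term by term and collect like powers.
[w^0] = 1;  [w^1] = -1/2;  [w^2] = -1/4;  [w^3] = 1/8;  [w^4] = -1/48;  [w^5] = 1/96;  [w^6] = -19/2880.

-19*w^6/2880 + w^5/96 - w^4/48 + w^3/8 - w^2/4 - w/2 + 1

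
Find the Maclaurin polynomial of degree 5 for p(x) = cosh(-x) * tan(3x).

Take the Cauchy product of the two expansions.

1481*x^5/40 + 21*x^3/2 + 3*x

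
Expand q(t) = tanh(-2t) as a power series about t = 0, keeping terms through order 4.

8*t^3/3 - 2*t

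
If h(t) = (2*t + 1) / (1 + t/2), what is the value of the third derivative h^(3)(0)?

9/4

Multiply each power in the prefactor through the base expansion.
The coefficient of t^3 in the expansion is 3/8, so h′′′(0) = 3! * (3/8) = 9/4.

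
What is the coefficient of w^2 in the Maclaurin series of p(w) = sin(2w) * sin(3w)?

6

Take the Cauchy product of the two expansions.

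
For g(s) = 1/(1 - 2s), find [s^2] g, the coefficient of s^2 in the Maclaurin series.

c_2 = g′′(0)/2! = 4.

4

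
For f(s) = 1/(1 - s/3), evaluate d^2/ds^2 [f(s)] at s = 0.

2/9

The coefficient of s^2 in the expansion is 1/9, so f′′(0) = 2! * (1/9) = 2/9.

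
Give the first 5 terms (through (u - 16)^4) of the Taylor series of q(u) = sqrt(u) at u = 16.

Differentiate repeatedly and evaluate at the center.
[(u - 16)^0] = 4;  [(u - 16)^1] = 1/8;  [(u - 16)^2] = -1/512;  [(u - 16)^3] = 1/16384;  [(u - 16)^4] = -5/2097152.

-5*(u - 16)^4/2097152 + (u - 16)^3/16384 - (u - 16)^2/512 + (u - 16)/8 + 4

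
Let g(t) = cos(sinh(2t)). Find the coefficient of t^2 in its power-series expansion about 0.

-2

Compose series: expand the inner function first, then feed it into the outer expansion.
g(0) = 1
g′(0) = 0
g′′(0) = -4
Dividing each by k! gives the coefficients c_0, ..., c_2.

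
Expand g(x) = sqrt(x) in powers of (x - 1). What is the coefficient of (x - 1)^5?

c_5 = g^(5)(1)/5! = 7/256.

7/256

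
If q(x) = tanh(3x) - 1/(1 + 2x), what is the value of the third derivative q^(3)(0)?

-6

Expand each term separately and add.
From the series, [x^3] q = -1; multiply by 3! = 6 to get -6.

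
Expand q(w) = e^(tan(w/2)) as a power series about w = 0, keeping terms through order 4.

3*w^4/128 + w^3/16 + w^2/8 + w/2 + 1

Compose series: expand the inner function first, then feed it into the outer expansion.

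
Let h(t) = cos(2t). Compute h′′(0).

The coefficient of t^2 in the expansion is -2, so h′′(0) = 2! * (-2) = -4.

-4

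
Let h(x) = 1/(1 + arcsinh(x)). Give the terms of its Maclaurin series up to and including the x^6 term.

Compose series: expand the inner function first, then feed it into the outer expansion.

23*x^6/45 - 23*x^5/40 + 2*x^4/3 - 5*x^3/6 + x^2 - x + 1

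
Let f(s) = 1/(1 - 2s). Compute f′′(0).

8

Compute the successive derivatives at the expansion point and divide by k!.
The coefficient of s^2 in the expansion is 4, so f′′(0) = 2! * (4) = 8.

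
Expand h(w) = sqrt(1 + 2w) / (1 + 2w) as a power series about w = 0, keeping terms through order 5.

Multiply the two series term by term and collect like powers.
h(0) = 1
h′(0) = -1
h′′(0) = 3
h′′′(0) = -15
h^(4)(0) = 105
h^(5)(0) = -945
Dividing each by k! gives the coefficients c_0, ..., c_5.

-63*w^5/8 + 35*w^4/8 - 5*w^3/2 + 3*w^2/2 - w + 1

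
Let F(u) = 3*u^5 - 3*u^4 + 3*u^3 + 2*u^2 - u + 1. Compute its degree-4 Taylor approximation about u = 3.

Compute the successive derivatives at the expansion point and divide by k!.
F(3) = 583
F′(3) = 983
F′′(3) = 1354
F′′′(3) = 1422
F^(4)(3) = 1008
Dividing each by k! gives the coefficients c_0, ..., c_4.

42*(u - 3)^4 + 237*(u - 3)^3 + 677*(u - 3)^2 + 983*(u - 3) + 583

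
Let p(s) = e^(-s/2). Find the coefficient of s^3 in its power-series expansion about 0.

p(0) = 1
p′(0) = -1/2
p′′(0) = 1/4
p′′′(0) = -1/8
So c_3 = p′′′(0)/3! = -1/48.

-1/48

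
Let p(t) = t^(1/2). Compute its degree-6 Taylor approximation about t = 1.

-21*(t - 1)^6/1024 + 7*(t - 1)^5/256 - 5*(t - 1)^4/128 + (t - 1)^3/16 - (t - 1)^2/8 + (t - 1)/2 + 1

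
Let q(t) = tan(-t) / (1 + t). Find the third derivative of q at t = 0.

Take the Cauchy product of the two expansions.
The coefficient of t^3 in the expansion is -4/3, so q′′′(0) = 3! * (-4/3) = -8.

-8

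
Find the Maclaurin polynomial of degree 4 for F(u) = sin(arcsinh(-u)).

u^3/3 - u

Plug the Maclaurin series of the inner function into that of the outer and collect terms.
[u^0] = 0;  [u^1] = -1;  [u^2] = 0;  [u^3] = 1/3;  [u^4] = 0.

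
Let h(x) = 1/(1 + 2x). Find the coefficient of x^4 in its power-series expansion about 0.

16

h(0) = 1
h′(0) = -2
h′′(0) = 8
h′′′(0) = -48
h^(4)(0) = 384
The Taylor polynomial is Σ h^(k)(0)/k! · x^k.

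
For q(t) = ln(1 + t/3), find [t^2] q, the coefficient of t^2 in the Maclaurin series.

-1/18

Use the known series and substitute for the argument.
q(0) = 0
q′(0) = 1/3
q′′(0) = -1/9
The Taylor polynomial is Σ q^(k)(0)/k! · t^k.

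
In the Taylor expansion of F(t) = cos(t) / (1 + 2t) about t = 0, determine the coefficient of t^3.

-7

Multiply the two series term by term and collect like powers.
F(0) = 1
F′(0) = -2
F′′(0) = 7
F′′′(0) = -42
Dividing each by k! gives the coefficients c_0, ..., c_3.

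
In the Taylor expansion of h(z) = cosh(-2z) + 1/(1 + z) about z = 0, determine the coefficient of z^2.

Combine the two series term by term.
h(0) = 2
h′(0) = -1
h′′(0) = 6
So c_2 = h′′(0)/2! = 3.

3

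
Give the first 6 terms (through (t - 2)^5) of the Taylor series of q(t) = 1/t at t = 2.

-(t - 2)^5/64 + (t - 2)^4/32 - (t - 2)^3/16 + (t - 2)^2/8 - (t - 2)/4 + 1/2

Use the known series and substitute for the argument.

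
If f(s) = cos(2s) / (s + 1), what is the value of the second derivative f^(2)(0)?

Use 1/(1 - r) = Σ r^k on the denominator, then take the Cauchy product.
From the series, [s^2] f = -1; multiply by 2! = 2 to get -2.

-2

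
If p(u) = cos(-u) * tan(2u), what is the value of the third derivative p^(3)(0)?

Take the Cauchy product of the two expansions.
The coefficient of u^3 in the expansion is 5/3, so p′′′(0) = 3! * (5/3) = 10.

10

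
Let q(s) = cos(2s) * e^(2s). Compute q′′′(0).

Take the Cauchy product of the two expansions.
From the series, [s^3] q = -8/3; multiply by 3! = 6 to get -16.

-16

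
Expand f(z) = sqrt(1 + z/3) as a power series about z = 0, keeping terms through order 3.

z^3/432 - z^2/72 + z/6 + 1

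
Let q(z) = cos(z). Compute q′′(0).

Compute the successive derivatives at the expansion point and divide by k!.
From the series, [z^2] q = -1/2; multiply by 2! = 2 to get -1.

-1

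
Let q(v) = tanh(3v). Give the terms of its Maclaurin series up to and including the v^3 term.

-9*v^3 + 3*v

[v^0] = 0;  [v^1] = 3;  [v^2] = 0;  [v^3] = -9.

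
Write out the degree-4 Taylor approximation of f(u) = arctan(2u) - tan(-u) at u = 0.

-7*u^3/3 + 3*u

Expand each term separately and add.
f(0) = 0
f′(0) = 3
f′′(0) = 0
f′′′(0) = -14
f^(4)(0) = 0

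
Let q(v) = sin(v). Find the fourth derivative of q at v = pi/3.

sqrt(3)/2

From the series, [(v - pi/3)^4] q = sqrt(3)/48; multiply by 4! = 24 to get sqrt(3)/2.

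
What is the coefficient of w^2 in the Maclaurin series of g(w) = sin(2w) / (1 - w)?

Take the Cauchy product of the two expansions.

2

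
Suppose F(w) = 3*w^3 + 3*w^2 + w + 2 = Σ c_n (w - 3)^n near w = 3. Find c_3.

3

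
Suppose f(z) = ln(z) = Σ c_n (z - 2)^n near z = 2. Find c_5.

f(2) = ln(2)
f′(2) = 1/2
f′′(2) = -1/4
f′′′(2) = 1/4
f^(4)(2) = -3/8
f^(5)(2) = 3/4
So c_5 = f^(5)(2)/5! = 1/160.

1/160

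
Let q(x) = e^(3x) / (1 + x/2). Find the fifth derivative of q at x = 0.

Expand each factor separately, then convolve coefficients.
From the series, [x^5] q = 169/160; multiply by 5! = 120 to get 507/4.

507/4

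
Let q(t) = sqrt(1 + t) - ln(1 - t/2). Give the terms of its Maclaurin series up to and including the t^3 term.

5*t^3/48 + t + 1

Combine the two series term by term.
q(0) = 1
q′(0) = 1
q′′(0) = 0
q′′′(0) = 5/8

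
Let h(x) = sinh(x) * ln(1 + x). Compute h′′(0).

Expand each factor separately, then convolve coefficients.
The coefficient of x^2 in the expansion is 1, so h′′(0) = 2! * (1) = 2.

2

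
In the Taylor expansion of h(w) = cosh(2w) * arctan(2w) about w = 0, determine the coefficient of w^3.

4/3

Take the Cauchy product of the two expansions.
h(0) = 0
h′(0) = 2
h′′(0) = 0
h′′′(0) = 8
So c_3 = h′′′(0)/3! = 4/3.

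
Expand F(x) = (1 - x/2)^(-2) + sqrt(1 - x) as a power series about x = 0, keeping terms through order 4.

Combine the two series term by term.
F(0) = 2
F′(0) = 1/2
F′′(0) = 5/4
F′′′(0) = 21/8
F^(4)(0) = 105/16
Dividing each by k! gives the coefficients c_0, ..., c_4.

35*x^4/128 + 7*x^3/16 + 5*x^2/8 + x/2 + 2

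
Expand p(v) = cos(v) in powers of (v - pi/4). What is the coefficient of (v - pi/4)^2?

p(pi/4) = sqrt(2)/2
p′(pi/4) = -sqrt(2)/2
p′′(pi/4) = -sqrt(2)/2

-sqrt(2)/4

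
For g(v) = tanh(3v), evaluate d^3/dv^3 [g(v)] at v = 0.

-54

Apply the Taylor formula c_k = f^(k)(a)/k!.
From the series, [v^3] g = -9; multiply by 3! = 6 to get -54.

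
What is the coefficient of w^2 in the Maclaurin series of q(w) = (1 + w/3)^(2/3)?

Use the known series and substitute for the argument.
q(0) = 1
q′(0) = 2/9
q′′(0) = -2/81
The Taylor polynomial is Σ q^(k)(0)/k! · w^k.

-1/81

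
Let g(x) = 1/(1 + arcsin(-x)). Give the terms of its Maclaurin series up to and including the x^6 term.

83*x^6/45 + 63*x^5/40 + 4*x^4/3 + 7*x^3/6 + x^2 + x + 1

Substitute the inner expansion into the outer series and collect powers.
g(0) = 1
g′(0) = 1
g′′(0) = 2
g′′′(0) = 7
g^(4)(0) = 32
g^(5)(0) = 189
g^(6)(0) = 1328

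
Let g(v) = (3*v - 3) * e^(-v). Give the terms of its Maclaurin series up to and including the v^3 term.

Distribute the polynomial across the series and collect like powers.
g(0) = -3
g′(0) = 6
g′′(0) = -9
g′′′(0) = 12

2*v^3 - 9*v^2/2 + 6*v - 3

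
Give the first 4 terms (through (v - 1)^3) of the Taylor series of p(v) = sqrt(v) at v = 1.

(v - 1)^3/16 - (v - 1)^2/8 + (v - 1)/2 + 1

Differentiate repeatedly and evaluate at the center.
p(1) = 1
p′(1) = 1/2
p′′(1) = -1/4
p′′′(1) = 3/8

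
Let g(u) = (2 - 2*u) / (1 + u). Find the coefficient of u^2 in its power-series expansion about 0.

Shift and add copies of the series according to the polynomial's terms.
g(0) = 2
g′(0) = -4
g′′(0) = 8
So c_2 = g′′(0)/2! = 4.

4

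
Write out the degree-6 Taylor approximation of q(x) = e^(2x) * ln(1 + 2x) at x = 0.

-28*x^6/9 + 12*x^5/5 + 8*x^3/3 + 2*x^2 + 2*x

Multiply the two series term by term and collect like powers.
q(0) = 0
q′(0) = 2
q′′(0) = 4
q′′′(0) = 16
q^(4)(0) = 0
q^(5)(0) = 288
q^(6)(0) = -2240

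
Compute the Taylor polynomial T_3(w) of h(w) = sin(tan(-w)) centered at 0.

-w^3/6 - w

Plug the Maclaurin series of the inner function into that of the outer and collect terms.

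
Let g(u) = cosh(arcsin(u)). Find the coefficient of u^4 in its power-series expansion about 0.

Substitute the inner expansion into the outer series and collect powers.
g(0) = 1
g′(0) = 0
g′′(0) = 1
g′′′(0) = 0
g^(4)(0) = 5

5/24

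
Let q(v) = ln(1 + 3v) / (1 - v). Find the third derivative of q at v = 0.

45

Expand each factor separately, then convolve coefficients.
The coefficient of v^3 in the expansion is 15/2, so q′′′(0) = 3! * (15/2) = 45.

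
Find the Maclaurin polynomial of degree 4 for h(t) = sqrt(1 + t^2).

Compute the successive derivatives at the expansion point and divide by k!.
[t^0] = 1;  [t^1] = 0;  [t^2] = 1/2;  [t^3] = 0;  [t^4] = -1/8.

-t^4/8 + t^2/2 + 1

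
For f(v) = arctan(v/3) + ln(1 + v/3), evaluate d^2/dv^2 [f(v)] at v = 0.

Add the two expansions coefficient-wise.
The coefficient of v^2 in the expansion is -1/18, so f′′(0) = 2! * (-1/18) = -1/9.

-1/9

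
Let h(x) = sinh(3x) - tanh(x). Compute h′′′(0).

Add the two expansions coefficient-wise.
The coefficient of x^3 in the expansion is 29/6, so h′′′(0) = 3! * (29/6) = 29.

29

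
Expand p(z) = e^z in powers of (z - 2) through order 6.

(z - 2)^6*e^(2)/720 + (z - 2)^5*e^(2)/120 + (z - 2)^4*e^(2)/24 + (z - 2)^3*e^(2)/6 + (z - 2)^2*e^(2)/2 + (z - 2)*e^(2) + e^(2)

[(z - 2)^0] = e^(2);  [(z - 2)^1] = e^(2);  [(z - 2)^2] = e^(2)/2;  [(z - 2)^3] = e^(2)/6;  [(z - 2)^4] = e^(2)/24;  [(z - 2)^5] = e^(2)/120;  [(z - 2)^6] = e^(2)/720.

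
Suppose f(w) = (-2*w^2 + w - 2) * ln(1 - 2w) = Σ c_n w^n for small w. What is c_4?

28/3

Distribute the polynomial across the series and collect like powers.
So c_4 = f^(4)(0)/4! = 28/3.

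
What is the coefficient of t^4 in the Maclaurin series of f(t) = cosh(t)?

c_4 = f^(4)(0)/4! = 1/24.

1/24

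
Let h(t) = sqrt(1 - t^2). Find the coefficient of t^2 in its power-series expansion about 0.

Use the known series and substitute for the argument.
[t^0] = 1;  [t^1] = 0;  [t^2] = -1/2.

-1/2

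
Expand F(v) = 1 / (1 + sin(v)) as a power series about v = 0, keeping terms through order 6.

17*v^6/45 - 61*v^5/120 + 2*v^4/3 - 5*v^3/6 + v^2 - v + 1

Write 1/(1+u) = 1 - u + u^2 - u^3 + ... and substitute the series for u.
F(0) = 1
F′(0) = -1
F′′(0) = 2
F′′′(0) = -5
F^(4)(0) = 16
F^(5)(0) = -61
F^(6)(0) = 272
Dividing each by k! gives the coefficients c_0, ..., c_6.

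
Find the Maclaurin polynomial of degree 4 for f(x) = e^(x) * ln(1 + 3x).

-13*x^4 + 6*x^3 - 3*x^2/2 + 3*x

Multiply the two series term by term and collect like powers.
f(0) = 0
f′(0) = 3
f′′(0) = -3
f′′′(0) = 36
f^(4)(0) = -312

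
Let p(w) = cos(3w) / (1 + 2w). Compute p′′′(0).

6

Multiply the two series term by term and collect like powers.
The coefficient of w^3 in the expansion is 1, so p′′′(0) = 3! * (1) = 6.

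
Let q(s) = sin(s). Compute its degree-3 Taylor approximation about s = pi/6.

-sqrt(3)*(s - pi/6)^3/12 - (s - pi/6)^2/4 + sqrt(3)*(s - pi/6)/2 + 1/2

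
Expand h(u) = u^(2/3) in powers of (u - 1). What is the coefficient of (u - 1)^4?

[(u - 1)^0] = 1;  [(u - 1)^1] = 2/3;  [(u - 1)^2] = -1/9;  [(u - 1)^3] = 4/81;  [(u - 1)^4] = -7/243.
So c_4 = h^(4)(1)/4! = -7/243.

-7/243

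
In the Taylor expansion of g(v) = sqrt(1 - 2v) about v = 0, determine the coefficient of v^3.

c_3 = g′′′(0)/3! = -1/2.

-1/2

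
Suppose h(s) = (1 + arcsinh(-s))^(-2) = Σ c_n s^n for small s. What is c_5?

83/20

Substitute the inner expansion into the outer series and collect powers.
h(0) = 1
h′(0) = 2
h′′(0) = 6
h′′′(0) = 22
h^(4)(0) = 96
h^(5)(0) = 498
Then c_k = h^(k)(0)/k! gives each Taylor coefficient.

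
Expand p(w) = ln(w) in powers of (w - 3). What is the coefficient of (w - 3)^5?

1/1215

p(3) = ln(3)
p′(3) = 1/3
p′′(3) = -1/9
p′′′(3) = 2/27
p^(4)(3) = -2/27
p^(5)(3) = 8/81
So c_5 = p^(5)(3)/5! = 1/1215.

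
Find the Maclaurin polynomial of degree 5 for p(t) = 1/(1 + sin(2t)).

Compose series: expand the inner function first, then feed it into the outer expansion.

-244*t^5/15 + 32*t^4/3 - 20*t^3/3 + 4*t^2 - 2*t + 1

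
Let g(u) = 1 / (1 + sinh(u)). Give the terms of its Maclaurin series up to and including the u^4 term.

Use the geometric series for the reciprocal, then substitute.

4*u^4/3 - 7*u^3/6 + u^2 - u + 1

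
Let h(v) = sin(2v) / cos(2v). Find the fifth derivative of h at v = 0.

512

Divide the numerator series by the denominator series (power-series long division).
From the series, [v^5] h = 64/15; multiply by 5! = 120 to get 512.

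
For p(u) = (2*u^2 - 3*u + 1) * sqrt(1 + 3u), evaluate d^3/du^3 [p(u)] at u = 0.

387/8

Multiply each power in the prefactor through the base expansion.
The coefficient of u^3 in the expansion is 129/16, so p′′′(0) = 3! * (129/16) = 387/8.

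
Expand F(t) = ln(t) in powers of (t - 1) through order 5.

(t - 1)^5/5 - (t - 1)^4/4 + (t - 1)^3/3 - (t - 1)^2/2 + (t - 1)

Differentiate repeatedly and evaluate at the center.
[(t - 1)^0] = 0;  [(t - 1)^1] = 1;  [(t - 1)^2] = -1/2;  [(t - 1)^3] = 1/3;  [(t - 1)^4] = -1/4;  [(t - 1)^5] = 1/5.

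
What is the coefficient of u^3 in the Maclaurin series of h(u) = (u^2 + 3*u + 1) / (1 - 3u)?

Shift and add copies of the series according to the polynomial's terms.
h(0) = 1
h′(0) = 6
h′′(0) = 38
h′′′(0) = 342
The Taylor polynomial is Σ h^(k)(0)/k! · u^k.

57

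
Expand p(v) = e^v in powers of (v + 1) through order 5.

(v + 1)^5*e^(-1)/120 + (v + 1)^4*e^(-1)/24 + (v + 1)^3*e^(-1)/6 + (v + 1)^2*e^(-1)/2 + (v + 1)*e^(-1) + e^(-1)

p(-1) = e^(-1)
p′(-1) = e^(-1)
p′′(-1) = e^(-1)
p′′′(-1) = e^(-1)
p^(4)(-1) = e^(-1)
p^(5)(-1) = e^(-1)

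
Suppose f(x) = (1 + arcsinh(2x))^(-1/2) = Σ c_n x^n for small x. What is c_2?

3/2

Compose series: expand the inner function first, then feed it into the outer expansion.
f(0) = 1
f′(0) = -1
f′′(0) = 3
The Taylor polynomial is Σ f^(k)(0)/k! · x^k.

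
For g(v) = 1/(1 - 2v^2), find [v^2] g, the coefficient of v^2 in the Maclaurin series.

2

[v^0] = 1;  [v^1] = 0;  [v^2] = 2.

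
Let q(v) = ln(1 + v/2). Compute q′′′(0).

1/4

From the series, [v^3] q = 1/24; multiply by 3! = 6 to get 1/4.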